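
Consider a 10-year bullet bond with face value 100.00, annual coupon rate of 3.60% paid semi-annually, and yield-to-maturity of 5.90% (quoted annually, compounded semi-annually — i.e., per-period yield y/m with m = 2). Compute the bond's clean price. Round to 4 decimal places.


Answer: Price = 82.8115

Derivation:
Coupon per period c = face * coupon_rate / m = 1.800000
Periods per year m = 2; per-period yield y/m = 0.029500
Number of cashflows N = 20
Cashflows (t years, CF_t, discount factor 1/(1+y/m)^(m*t), PV):
  t = 0.5000: CF_t = 1.800000, DF = 0.971345, PV = 1.748422
  t = 1.0000: CF_t = 1.800000, DF = 0.943512, PV = 1.698321
  t = 1.5000: CF_t = 1.800000, DF = 0.916476, PV = 1.649656
  t = 2.0000: CF_t = 1.800000, DF = 0.890214, PV = 1.602386
  t = 2.5000: CF_t = 1.800000, DF = 0.864706, PV = 1.556470
  t = 3.0000: CF_t = 1.800000, DF = 0.839928, PV = 1.511870
  t = 3.5000: CF_t = 1.800000, DF = 0.815860, PV = 1.468548
  t = 4.0000: CF_t = 1.800000, DF = 0.792482, PV = 1.426467
  t = 4.5000: CF_t = 1.800000, DF = 0.769773, PV = 1.385592
  t = 5.0000: CF_t = 1.800000, DF = 0.747716, PV = 1.345888
  t = 5.5000: CF_t = 1.800000, DF = 0.726290, PV = 1.307322
  t = 6.0000: CF_t = 1.800000, DF = 0.705479, PV = 1.269861
  t = 6.5000: CF_t = 1.800000, DF = 0.685263, PV = 1.233474
  t = 7.0000: CF_t = 1.800000, DF = 0.665627, PV = 1.198129
  t = 7.5000: CF_t = 1.800000, DF = 0.646554, PV = 1.163797
  t = 8.0000: CF_t = 1.800000, DF = 0.628027, PV = 1.130449
  t = 8.5000: CF_t = 1.800000, DF = 0.610031, PV = 1.098056
  t = 9.0000: CF_t = 1.800000, DF = 0.592551, PV = 1.066592
  t = 9.5000: CF_t = 1.800000, DF = 0.575572, PV = 1.036029
  t = 10.0000: CF_t = 101.800000, DF = 0.559079, PV = 56.914216
Price P = sum_t PV_t = 82.811544


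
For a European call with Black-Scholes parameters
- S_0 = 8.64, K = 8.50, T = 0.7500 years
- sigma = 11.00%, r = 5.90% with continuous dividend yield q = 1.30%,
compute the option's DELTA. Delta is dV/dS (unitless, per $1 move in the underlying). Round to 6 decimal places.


Answer: Delta = 0.712492

Derivation:
d1 = 0.5812754041; d2 = 0.4860126097
phi(d1) = 0.3369303384; exp(-qT) = 0.9902973771; exp(-rT) = 0.9567147489
N(d1) = 0.7194725726
Delta = exp(-qT) * N(d1) = 0.9902973771 * 0.7194725726 = 0.712492


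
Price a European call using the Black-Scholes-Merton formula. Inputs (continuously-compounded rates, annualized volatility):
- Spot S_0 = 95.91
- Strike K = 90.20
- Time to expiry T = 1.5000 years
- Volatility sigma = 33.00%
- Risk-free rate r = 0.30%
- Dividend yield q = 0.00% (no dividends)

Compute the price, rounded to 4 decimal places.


d1 = (ln(S/K) + (r - q + 0.5*sigma^2) * T) / (sigma * sqrt(T)) = 0.36508735
d2 = d1 - sigma * sqrt(T) = -0.03907846
exp(-rT) = 0.99551011; exp(-qT) = 1.00000000
C = S_0 * exp(-qT) * N(d1) - K * exp(-rT) * N(d2)
N(d1) = 0.64247690; N(d2) = 0.48441392
C = 95.9100 * 1.00000000 * 0.64247690 - 90.2000 * 0.99551011 * 0.48441392 = 18.1220

Answer: Price = 18.1220


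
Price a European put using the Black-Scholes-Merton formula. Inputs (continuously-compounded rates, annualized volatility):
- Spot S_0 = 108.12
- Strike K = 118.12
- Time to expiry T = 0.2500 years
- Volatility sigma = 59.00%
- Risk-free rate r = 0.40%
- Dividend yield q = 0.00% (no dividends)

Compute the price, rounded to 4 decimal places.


Answer: Price = 18.7726

Derivation:
d1 = (ln(S/K) + (r - q + 0.5*sigma^2) * T) / (sigma * sqrt(T)) = -0.14897232
d2 = d1 - sigma * sqrt(T) = -0.44397232
exp(-rT) = 0.99900050; exp(-qT) = 1.00000000
P = K * exp(-rT) * N(-d2) - S_0 * exp(-qT) * N(-d1)
N(-d1) = 0.55921226; N(-d2) = 0.67146870
P = 118.1200 * 0.99900050 * 0.67146870 - 108.1200 * 1.00000000 * 0.55921226 = 18.7726


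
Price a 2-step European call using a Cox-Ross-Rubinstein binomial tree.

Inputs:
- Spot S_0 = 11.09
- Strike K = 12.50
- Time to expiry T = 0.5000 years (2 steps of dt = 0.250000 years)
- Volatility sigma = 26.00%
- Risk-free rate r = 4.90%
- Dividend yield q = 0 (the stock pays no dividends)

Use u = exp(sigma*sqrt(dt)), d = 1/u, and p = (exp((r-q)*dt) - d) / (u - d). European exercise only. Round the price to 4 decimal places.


Answer: Price = V(0,0) = 0.4870

Derivation:
dt = T/N = 0.250000
u = exp(sigma*sqrt(dt)) = 1.138828; d = 1/u = 0.878095
p = (exp((r-q)*dt) - d) / (u - d) = 0.514818
Discount per step: exp(-r*dt) = 0.987825
Stock lattice S(k, i) with i counting down-moves:
  k=0: S(0,0) = 11.0900
  k=1: S(1,0) = 12.6296; S(1,1) = 9.7381
  k=2: S(2,0) = 14.3830; S(2,1) = 11.0900; S(2,2) = 8.5510
Terminal payoffs V(N, i) = max(S_T - K, 0):
  V(2,0) = 1.882955; V(2,1) = 0.000000; V(2,2) = 0.000000
Backward induction: V(k, i) = exp(-r*dt) * [p * V(k+1, i) + (1-p) * V(k+1, i+1)].
  V(1,0) = exp(-r*dt) * [p*1.882955 + (1-p)*0.000000] = 0.957576
  V(1,1) = exp(-r*dt) * [p*0.000000 + (1-p)*0.000000] = 0.000000
  V(0,0) = exp(-r*dt) * [p*0.957576 + (1-p)*0.000000] = 0.486975


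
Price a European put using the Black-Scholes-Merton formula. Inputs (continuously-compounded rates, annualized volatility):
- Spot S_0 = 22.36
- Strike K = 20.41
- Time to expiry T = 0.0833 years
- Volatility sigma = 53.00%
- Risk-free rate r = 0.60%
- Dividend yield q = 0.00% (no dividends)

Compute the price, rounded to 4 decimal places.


Answer: Price = 0.5504

Derivation:
d1 = (ln(S/K) + (r - q + 0.5*sigma^2) * T) / (sigma * sqrt(T)) = 0.67627533
d2 = d1 - sigma * sqrt(T) = 0.52330811
exp(-rT) = 0.99950032; exp(-qT) = 1.00000000
P = K * exp(-rT) * N(-d2) - S_0 * exp(-qT) * N(-d1)
N(-d1) = 0.24943293; N(-d2) = 0.30037993
P = 20.4100 * 0.99950032 * 0.30037993 - 22.3600 * 1.00000000 * 0.24943293 = 0.5504


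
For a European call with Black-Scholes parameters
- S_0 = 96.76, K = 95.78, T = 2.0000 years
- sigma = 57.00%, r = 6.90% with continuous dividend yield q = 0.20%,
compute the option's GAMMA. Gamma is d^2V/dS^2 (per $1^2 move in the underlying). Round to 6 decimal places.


Answer: Gamma = 0.004301

Derivation:
d1 = 0.5819114053; d2 = -0.2241903253
phi(d1) = 0.3368057329; exp(-qT) = 0.9960079893; exp(-rT) = 0.8710986917
Gamma = exp(-qT) * phi(d1) / (S * sigma * sqrt(T)) = 0.9960079893 * 0.3368057329 / (96.7600 * 0.5700 * 1.4142135624) = 0.004301


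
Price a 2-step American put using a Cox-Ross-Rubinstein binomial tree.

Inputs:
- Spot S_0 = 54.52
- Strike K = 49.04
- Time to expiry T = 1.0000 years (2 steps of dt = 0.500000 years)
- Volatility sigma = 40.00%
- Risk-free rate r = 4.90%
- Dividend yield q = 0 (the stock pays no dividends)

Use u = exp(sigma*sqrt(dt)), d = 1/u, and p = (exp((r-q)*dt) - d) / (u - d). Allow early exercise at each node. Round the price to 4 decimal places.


Answer: Price = V(0,0) = 4.7793

Derivation:
dt = T/N = 0.500000
u = exp(sigma*sqrt(dt)) = 1.326896; d = 1/u = 0.753638
p = (exp((r-q)*dt) - d) / (u - d) = 0.473023
Discount per step: exp(-r*dt) = 0.975798
Stock lattice S(k, i) with i counting down-moves:
  k=0: S(0,0) = 54.5200
  k=1: S(1,0) = 72.3424; S(1,1) = 41.0884
  k=2: S(2,0) = 95.9909; S(2,1) = 54.5200; S(2,2) = 30.9658
Terminal payoffs V(N, i) = max(K - S_T, 0):
  V(2,0) = 0.000000; V(2,1) = 0.000000; V(2,2) = 18.074237
Backward induction: V(k, i) = exp(-r*dt) * [p * V(k+1, i) + (1-p) * V(k+1, i+1)]; then take max(V_cont, immediate exercise) for American.
  V(1,0) = exp(-r*dt) * [p*0.000000 + (1-p)*0.000000] = 0.000000; exercise = 0.000000; V(1,0) = max -> 0.000000
  V(1,1) = exp(-r*dt) * [p*0.000000 + (1-p)*18.074237] = 9.294187; exercise = 7.951639; V(1,1) = max -> 9.294187
  V(0,0) = exp(-r*dt) * [p*0.000000 + (1-p)*9.294187] = 4.779284; exercise = 0.000000; V(0,0) = max -> 4.779284


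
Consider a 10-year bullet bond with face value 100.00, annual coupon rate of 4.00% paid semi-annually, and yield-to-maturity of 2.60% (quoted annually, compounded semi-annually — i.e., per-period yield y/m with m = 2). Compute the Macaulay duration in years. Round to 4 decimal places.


Answer: Macaulay duration = 8.4511 years

Derivation:
Coupon per period c = face * coupon_rate / m = 2.000000
Periods per year m = 2; per-period yield y/m = 0.013000
Number of cashflows N = 20
Cashflows (t years, CF_t, discount factor 1/(1+y/m)^(m*t), PV):
  t = 0.5000: CF_t = 2.000000, DF = 0.987167, PV = 1.974334
  t = 1.0000: CF_t = 2.000000, DF = 0.974498, PV = 1.948997
  t = 1.5000: CF_t = 2.000000, DF = 0.961992, PV = 1.923985
  t = 2.0000: CF_t = 2.000000, DF = 0.949647, PV = 1.899294
  t = 2.5000: CF_t = 2.000000, DF = 0.937460, PV = 1.874920
  t = 3.0000: CF_t = 2.000000, DF = 0.925429, PV = 1.850859
  t = 3.5000: CF_t = 2.000000, DF = 0.913553, PV = 1.827107
  t = 4.0000: CF_t = 2.000000, DF = 0.901829, PV = 1.803659
  t = 4.5000: CF_t = 2.000000, DF = 0.890256, PV = 1.780512
  t = 5.0000: CF_t = 2.000000, DF = 0.878831, PV = 1.757663
  t = 5.5000: CF_t = 2.000000, DF = 0.867553, PV = 1.735106
  t = 6.0000: CF_t = 2.000000, DF = 0.856420, PV = 1.712839
  t = 6.5000: CF_t = 2.000000, DF = 0.845429, PV = 1.690858
  t = 7.0000: CF_t = 2.000000, DF = 0.834580, PV = 1.669159
  t = 7.5000: CF_t = 2.000000, DF = 0.823869, PV = 1.647739
  t = 8.0000: CF_t = 2.000000, DF = 0.813296, PV = 1.626593
  t = 8.5000: CF_t = 2.000000, DF = 0.802859, PV = 1.605719
  t = 9.0000: CF_t = 2.000000, DF = 0.792556, PV = 1.585112
  t = 9.5000: CF_t = 2.000000, DF = 0.782385, PV = 1.564770
  t = 10.0000: CF_t = 102.000000, DF = 0.772345, PV = 78.779145
Price P = sum_t PV_t = 112.258370
Macaulay numerator sum_t t * PV_t:
  t * PV_t at t = 0.5000: 0.987167
  t * PV_t at t = 1.0000: 1.948997
  t * PV_t at t = 1.5000: 2.885977
  t * PV_t at t = 2.0000: 3.798588
  t * PV_t at t = 2.5000: 4.687300
  t * PV_t at t = 3.0000: 5.552577
  t * PV_t at t = 3.5000: 6.394873
  t * PV_t at t = 4.0000: 7.214636
  t * PV_t at t = 4.5000: 8.012306
  t * PV_t at t = 5.0000: 8.788314
  t * PV_t at t = 5.5000: 9.543085
  t * PV_t at t = 6.0000: 10.277037
  t * PV_t at t = 6.5000: 10.990579
  t * PV_t at t = 7.0000: 11.684114
  t * PV_t at t = 7.5000: 12.358039
  t * PV_t at t = 8.0000: 13.012743
  t * PV_t at t = 8.5000: 13.648608
  t * PV_t at t = 9.0000: 14.266009
  t * PV_t at t = 9.5000: 14.865316
  t * PV_t at t = 10.0000: 787.791453
Macaulay duration D = (sum_t t * PV_t) / P = 948.707717 / 112.258370 = 8.451109


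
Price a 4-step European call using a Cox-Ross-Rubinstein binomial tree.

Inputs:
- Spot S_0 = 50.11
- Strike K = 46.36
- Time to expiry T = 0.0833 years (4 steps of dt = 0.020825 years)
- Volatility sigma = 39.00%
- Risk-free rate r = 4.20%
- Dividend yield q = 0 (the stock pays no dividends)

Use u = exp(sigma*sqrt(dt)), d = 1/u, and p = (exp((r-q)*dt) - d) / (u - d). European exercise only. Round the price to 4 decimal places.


dt = T/N = 0.020825
u = exp(sigma*sqrt(dt)) = 1.057894; d = 1/u = 0.945274
p = (exp((r-q)*dt) - d) / (u - d) = 0.493703
Discount per step: exp(-r*dt) = 0.999126
Stock lattice S(k, i) with i counting down-moves:
  k=0: S(0,0) = 50.1100
  k=1: S(1,0) = 53.0111; S(1,1) = 47.3677
  k=2: S(2,0) = 56.0801; S(2,1) = 50.1100; S(2,2) = 44.7754
  k=3: S(3,0) = 59.3268; S(3,1) = 53.0111; S(3,2) = 47.3677; S(3,3) = 42.3251
  k=4: S(4,0) = 62.7615; S(4,1) = 56.0801; S(4,2) = 50.1100; S(4,3) = 44.7754; S(4,4) = 40.0088
Terminal payoffs V(N, i) = max(S_T - K, 0):
  V(4,0) = 16.401521; V(4,1) = 9.720119; V(4,2) = 3.750000; V(4,3) = 0.000000; V(4,4) = 0.000000
Backward induction: V(k, i) = exp(-r*dt) * [p * V(k+1, i) + (1-p) * V(k+1, i+1)].
  V(3,0) = exp(-r*dt) * [p*16.401521 + (1-p)*9.720119] = 13.007368
  V(3,1) = exp(-r*dt) * [p*9.720119 + (1-p)*3.750000] = 6.691613
  V(3,2) = exp(-r*dt) * [p*3.750000 + (1-p)*0.000000] = 1.849769
  V(3,3) = exp(-r*dt) * [p*0.000000 + (1-p)*0.000000] = 0.000000
  V(2,0) = exp(-r*dt) * [p*13.007368 + (1-p)*6.691613] = 9.801146
  V(2,1) = exp(-r*dt) * [p*6.691613 + (1-p)*1.849769] = 4.236497
  V(2,2) = exp(-r*dt) * [p*1.849769 + (1-p)*0.000000] = 0.912439
  V(1,0) = exp(-r*dt) * [p*9.801146 + (1-p)*4.236497] = 6.977677
  V(1,1) = exp(-r*dt) * [p*4.236497 + (1-p)*0.912439] = 2.551305
  V(0,0) = exp(-r*dt) * [p*6.977677 + (1-p)*2.551305] = 4.732479

Answer: Price = V(0,0) = 4.7325


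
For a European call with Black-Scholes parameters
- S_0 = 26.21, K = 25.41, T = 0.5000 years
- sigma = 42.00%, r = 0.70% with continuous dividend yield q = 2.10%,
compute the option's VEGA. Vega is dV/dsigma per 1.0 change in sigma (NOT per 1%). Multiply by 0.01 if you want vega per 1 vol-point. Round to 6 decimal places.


d1 = 0.2292986341; d2 = -0.0676862140
phi(d1) = 0.3885911700; exp(-qT) = 0.9895549326; exp(-rT) = 0.9965061179
Vega = S * exp(-qT) * phi(d1) * sqrt(T) = 26.2100 * 0.9895549326 * 0.3885911700 * 0.7071067812 = 7.126641

Answer: Vega = 7.126641


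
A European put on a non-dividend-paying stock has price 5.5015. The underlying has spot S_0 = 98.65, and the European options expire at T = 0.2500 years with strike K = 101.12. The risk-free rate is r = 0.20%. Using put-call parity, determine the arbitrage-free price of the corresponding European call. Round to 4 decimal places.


Answer: Call price = 3.0820

Derivation:
Put-call parity: C - P = S_0 * exp(-qT) - K * exp(-rT).
S_0 * exp(-qT) = 98.6500 * 1.00000000 = 98.65000000
K * exp(-rT) = 101.1200 * 0.99950012 = 101.06945264
C = P + S*exp(-qT) - K*exp(-rT)
C = 5.5015 + 98.65000000 - 101.06945264 = 3.0820


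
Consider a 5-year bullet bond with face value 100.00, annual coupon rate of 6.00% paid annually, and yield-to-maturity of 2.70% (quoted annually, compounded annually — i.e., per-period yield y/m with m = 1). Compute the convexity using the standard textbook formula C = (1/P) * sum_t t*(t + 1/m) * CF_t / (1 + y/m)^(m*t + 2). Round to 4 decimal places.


Answer: Convexity = 24.7103

Derivation:
Coupon per period c = face * coupon_rate / m = 6.000000
Periods per year m = 1; per-period yield y/m = 0.027000
Number of cashflows N = 5
Cashflows (t years, CF_t, discount factor 1/(1+y/m)^(m*t), PV):
  t = 1.0000: CF_t = 6.000000, DF = 0.973710, PV = 5.842259
  t = 2.0000: CF_t = 6.000000, DF = 0.948111, PV = 5.688665
  t = 3.0000: CF_t = 6.000000, DF = 0.923185, PV = 5.539109
  t = 4.0000: CF_t = 6.000000, DF = 0.898914, PV = 5.393485
  t = 5.0000: CF_t = 106.000000, DF = 0.875282, PV = 92.779846
Price P = sum_t PV_t = 115.243364
Convexity numerator sum_t t*(t + 1/m) * CF_t / (1+y/m)^(m*t + 2):
  t = 1.0000: term = 11.078218
  t = 2.0000: term = 32.360910
  t = 3.0000: term = 63.020273
  t = 4.0000: term = 102.272432
  t = 5.0000: term = 2638.967336
Convexity = (1/P) * sum = 2847.699170 / 115.243364 = 24.710309


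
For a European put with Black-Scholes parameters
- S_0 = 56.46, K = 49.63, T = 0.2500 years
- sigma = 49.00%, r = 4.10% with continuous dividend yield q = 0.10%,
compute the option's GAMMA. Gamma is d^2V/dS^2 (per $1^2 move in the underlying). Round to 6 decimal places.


d1 = 0.6895895234; d2 = 0.4445895234
phi(d1) = 0.3145206993; exp(-qT) = 0.9997500312; exp(-rT) = 0.9898023522
Gamma = exp(-qT) * phi(d1) / (S * sigma * sqrt(T)) = 0.9997500312 * 0.3145206993 / (56.4600 * 0.4900 * 0.5000000000) = 0.022732

Answer: Gamma = 0.022732


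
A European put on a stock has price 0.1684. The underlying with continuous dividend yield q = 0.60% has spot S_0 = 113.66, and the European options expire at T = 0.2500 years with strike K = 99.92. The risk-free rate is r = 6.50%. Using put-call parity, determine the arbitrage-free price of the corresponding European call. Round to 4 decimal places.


Put-call parity: C - P = S_0 * exp(-qT) - K * exp(-rT).
S_0 * exp(-qT) = 113.6600 * 0.99850112 = 113.48963780
K * exp(-rT) = 99.9200 * 0.98388132 = 98.30942139
C = P + S*exp(-qT) - K*exp(-rT)
C = 0.1684 + 113.48963780 - 98.30942139 = 15.3486

Answer: Call price = 15.3486


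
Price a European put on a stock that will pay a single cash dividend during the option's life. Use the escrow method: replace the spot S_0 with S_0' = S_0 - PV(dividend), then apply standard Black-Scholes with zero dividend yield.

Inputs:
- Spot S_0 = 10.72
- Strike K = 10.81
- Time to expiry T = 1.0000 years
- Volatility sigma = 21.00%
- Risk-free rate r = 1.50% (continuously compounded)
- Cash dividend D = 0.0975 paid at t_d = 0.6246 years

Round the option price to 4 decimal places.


PV(D) = D * exp(-r * t_d) = 0.0975 * 0.99067475 = 0.09659079
S_0' = S_0 - PV(D) = 10.7200 - 0.09659079 = 10.62340921
d1 = (ln(S_0'/K) + (r + sigma^2/2)*T) / (sigma*sqrt(T)) = 0.09351596
d2 = d1 - sigma*sqrt(T) = -0.11648404
exp(-rT) = 0.98511194
N(-d1) = 0.46274684; N(-d2) = 0.54636553
P = K * exp(-rT) * N(-d2) - S_0' * N(-d1) = 10.8100 * 0.98511194 * 0.54636553 - 10.62340921 * 0.46274684 = 0.9023

Answer: Price = 0.9023


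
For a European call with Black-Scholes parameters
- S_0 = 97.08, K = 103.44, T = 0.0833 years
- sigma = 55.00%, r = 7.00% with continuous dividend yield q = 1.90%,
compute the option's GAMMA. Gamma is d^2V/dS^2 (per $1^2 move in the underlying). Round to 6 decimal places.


Answer: Gamma = 0.024756

Derivation:
d1 = -0.2936188476; d2 = -0.4523584142
phi(d1) = 0.3821108432; exp(-qT) = 0.9984185518; exp(-rT) = 0.9941859673
Gamma = exp(-qT) * phi(d1) / (S * sigma * sqrt(T)) = 0.9984185518 * 0.3821108432 / (97.0800 * 0.5500 * 0.2886173938) = 0.024756


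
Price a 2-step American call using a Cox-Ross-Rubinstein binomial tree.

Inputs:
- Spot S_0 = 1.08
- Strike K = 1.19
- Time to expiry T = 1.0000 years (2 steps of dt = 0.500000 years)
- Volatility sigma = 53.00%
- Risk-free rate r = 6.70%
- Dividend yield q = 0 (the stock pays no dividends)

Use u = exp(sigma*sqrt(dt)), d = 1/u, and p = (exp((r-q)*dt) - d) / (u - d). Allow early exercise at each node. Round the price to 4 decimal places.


Answer: Price = V(0,0) = 0.2091

Derivation:
dt = T/N = 0.500000
u = exp(sigma*sqrt(dt)) = 1.454652; d = 1/u = 0.687450
p = (exp((r-q)*dt) - d) / (u - d) = 0.451795
Discount per step: exp(-r*dt) = 0.967055
Stock lattice S(k, i) with i counting down-moves:
  k=0: S(0,0) = 1.0800
  k=1: S(1,0) = 1.5710; S(1,1) = 0.7424
  k=2: S(2,0) = 2.2853; S(2,1) = 1.0800; S(2,2) = 0.5104
Terminal payoffs V(N, i) = max(S_T - K, 0):
  V(2,0) = 1.095293; V(2,1) = 0.000000; V(2,2) = 0.000000
Backward induction: V(k, i) = exp(-r*dt) * [p * V(k+1, i) + (1-p) * V(k+1, i+1)]; then take max(V_cont, immediate exercise) for American.
  V(1,0) = exp(-r*dt) * [p*1.095293 + (1-p)*0.000000] = 0.478545; exercise = 0.381024; V(1,0) = max -> 0.478545
  V(1,1) = exp(-r*dt) * [p*0.000000 + (1-p)*0.000000] = 0.000000; exercise = 0.000000; V(1,1) = max -> 0.000000
  V(0,0) = exp(-r*dt) * [p*0.478545 + (1-p)*0.000000] = 0.209081; exercise = 0.000000; V(0,0) = max -> 0.209081


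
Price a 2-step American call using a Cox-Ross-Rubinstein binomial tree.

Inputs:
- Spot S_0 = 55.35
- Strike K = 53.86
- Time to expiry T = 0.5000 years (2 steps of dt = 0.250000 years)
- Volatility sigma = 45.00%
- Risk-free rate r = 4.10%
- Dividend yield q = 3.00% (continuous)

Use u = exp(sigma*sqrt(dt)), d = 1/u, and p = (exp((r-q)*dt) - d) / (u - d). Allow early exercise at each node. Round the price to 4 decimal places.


dt = T/N = 0.250000
u = exp(sigma*sqrt(dt)) = 1.252323; d = 1/u = 0.798516
p = (exp((r-q)*dt) - d) / (u - d) = 0.450054
Discount per step: exp(-r*dt) = 0.989802
Stock lattice S(k, i) with i counting down-moves:
  k=0: S(0,0) = 55.3500
  k=1: S(1,0) = 69.3161; S(1,1) = 44.1979
  k=2: S(2,0) = 86.8061; S(2,1) = 55.3500; S(2,2) = 35.2927
Terminal payoffs V(N, i) = max(S_T - K, 0):
  V(2,0) = 32.946079; V(2,1) = 1.490000; V(2,2) = 0.000000
Backward induction: V(k, i) = exp(-r*dt) * [p * V(k+1, i) + (1-p) * V(k+1, i+1)]; then take max(V_cont, immediate exercise) for American.
  V(1,0) = exp(-r*dt) * [p*32.946079 + (1-p)*1.490000] = 15.487382; exercise = 15.456062; V(1,0) = max -> 15.487382
  V(1,1) = exp(-r*dt) * [p*1.490000 + (1-p)*0.000000] = 0.663743; exercise = 0.000000; V(1,1) = max -> 0.663743
  V(0,0) = exp(-r*dt) * [p*15.487382 + (1-p)*0.663743] = 7.260384; exercise = 1.490000; V(0,0) = max -> 7.260384

Answer: Price = V(0,0) = 7.2604


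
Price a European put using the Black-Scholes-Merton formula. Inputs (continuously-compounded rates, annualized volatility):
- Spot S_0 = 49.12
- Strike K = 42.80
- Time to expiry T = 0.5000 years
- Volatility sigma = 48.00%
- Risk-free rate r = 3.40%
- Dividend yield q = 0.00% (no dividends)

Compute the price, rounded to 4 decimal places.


Answer: Price = 3.2443

Derivation:
d1 = (ln(S/K) + (r - q + 0.5*sigma^2) * T) / (sigma * sqrt(T)) = 0.62557790
d2 = d1 - sigma * sqrt(T) = 0.28616665
exp(-rT) = 0.98314368; exp(-qT) = 1.00000000
P = K * exp(-rT) * N(-d2) - S_0 * exp(-qT) * N(-d1)
N(-d1) = 0.26579592; N(-d2) = 0.38737524
P = 42.8000 * 0.98314368 * 0.38737524 - 49.1200 * 1.00000000 * 0.26579592 = 3.2443


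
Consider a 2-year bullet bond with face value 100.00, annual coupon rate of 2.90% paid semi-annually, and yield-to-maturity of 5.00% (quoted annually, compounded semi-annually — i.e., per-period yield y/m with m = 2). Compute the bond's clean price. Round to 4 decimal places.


Coupon per period c = face * coupon_rate / m = 1.450000
Periods per year m = 2; per-period yield y/m = 0.025000
Number of cashflows N = 4
Cashflows (t years, CF_t, discount factor 1/(1+y/m)^(m*t), PV):
  t = 0.5000: CF_t = 1.450000, DF = 0.975610, PV = 1.414634
  t = 1.0000: CF_t = 1.450000, DF = 0.951814, PV = 1.380131
  t = 1.5000: CF_t = 1.450000, DF = 0.928599, PV = 1.346469
  t = 2.0000: CF_t = 101.450000, DF = 0.905951, PV = 91.908693
Price P = sum_t PV_t = 96.049927

Answer: Price = 96.0499


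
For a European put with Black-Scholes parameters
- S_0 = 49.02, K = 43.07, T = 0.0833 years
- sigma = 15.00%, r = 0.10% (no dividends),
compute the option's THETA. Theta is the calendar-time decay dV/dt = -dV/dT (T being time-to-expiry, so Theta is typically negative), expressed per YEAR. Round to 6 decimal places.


d1 = 3.0125720496; d2 = 2.9692794405
phi(d1) = 0.0042674718; exp(-qT) = 1.0000000000; exp(-rT) = 0.9999167035
Theta = -S*exp(-qT)*phi(d1)*sigma/(2*sqrt(T)) + r*K*exp(-rT)*N(-d2) - q*S*exp(-qT)*N(-d1)
N(-d1) = 0.0012952197; N(-d2) = 0.0014924951; sqrt(T) = 0.2886173938
Term 1 = -49.0200 * 1.0000000000 * 0.0042674718 * 0.1500 / (2 * 0.2886173938) = -0.0543604107
Term 2 = 0.0010 * 43.0700 * 0.9999167035 * 0.0014924951 = 0.0000642764
Term 3 = 0 (no dividend yield, q = 0)
Theta = -0.0543604107 + (0.0000642764) + (0.0000000000) = -0.054296

Answer: Theta = -0.054296


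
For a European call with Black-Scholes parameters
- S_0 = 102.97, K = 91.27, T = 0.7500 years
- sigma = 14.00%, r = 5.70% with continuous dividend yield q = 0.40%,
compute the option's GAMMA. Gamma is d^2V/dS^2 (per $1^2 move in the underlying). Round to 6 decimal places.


Answer: Gamma = 0.012238

Derivation:
d1 = 1.3832944359; d2 = 1.2620508794
phi(d1) = 0.1532491453; exp(-qT) = 0.9970044955; exp(-rT) = 0.9581508979
Gamma = exp(-qT) * phi(d1) / (S * sigma * sqrt(T)) = 0.9970044955 * 0.1532491453 / (102.9700 * 0.1400 * 0.8660254038) = 0.012238


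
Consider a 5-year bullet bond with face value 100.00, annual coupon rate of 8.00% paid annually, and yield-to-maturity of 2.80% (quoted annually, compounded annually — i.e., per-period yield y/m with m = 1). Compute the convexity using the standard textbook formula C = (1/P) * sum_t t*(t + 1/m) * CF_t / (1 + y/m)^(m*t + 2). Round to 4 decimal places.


Coupon per period c = face * coupon_rate / m = 8.000000
Periods per year m = 1; per-period yield y/m = 0.028000
Number of cashflows N = 5
Cashflows (t years, CF_t, discount factor 1/(1+y/m)^(m*t), PV):
  t = 1.0000: CF_t = 8.000000, DF = 0.972763, PV = 7.782101
  t = 2.0000: CF_t = 8.000000, DF = 0.946267, PV = 7.570137
  t = 3.0000: CF_t = 8.000000, DF = 0.920493, PV = 7.363947
  t = 4.0000: CF_t = 8.000000, DF = 0.895422, PV = 7.163372
  t = 5.0000: CF_t = 108.000000, DF = 0.871033, PV = 94.071525
Price P = sum_t PV_t = 123.951082
Convexity numerator sum_t t*(t + 1/m) * CF_t / (1+y/m)^(m*t + 2):
  t = 1.0000: term = 14.727894
  t = 2.0000: term = 42.980234
  t = 3.0000: term = 83.619133
  t = 4.0000: term = 135.569282
  t = 5.0000: term = 2670.503845
Convexity = (1/P) * sum = 2947.400387 / 123.951082 = 23.778739

Answer: Convexity = 23.7787


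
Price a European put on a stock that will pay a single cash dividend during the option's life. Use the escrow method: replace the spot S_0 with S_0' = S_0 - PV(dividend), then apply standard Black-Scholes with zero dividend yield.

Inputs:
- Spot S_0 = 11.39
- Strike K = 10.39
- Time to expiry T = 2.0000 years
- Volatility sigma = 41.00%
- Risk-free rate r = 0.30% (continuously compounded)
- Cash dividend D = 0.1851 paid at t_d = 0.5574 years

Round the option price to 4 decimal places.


PV(D) = D * exp(-r * t_d) = 0.1851 * 0.99832920 = 0.18479073
S_0' = S_0 - PV(D) = 11.3900 - 0.18479073 = 11.20520927
d1 = (ln(S_0'/K) + (r + sigma^2/2)*T) / (sigma*sqrt(T)) = 0.43053314
d2 = d1 - sigma*sqrt(T) = -0.14929442
exp(-rT) = 0.99401796
N(-d1) = 0.33340393; N(-d2) = 0.55933934
P = K * exp(-rT) * N(-d2) - S_0' * N(-d1) = 10.3900 * 0.99401796 * 0.55933934 - 11.20520927 * 0.33340393 = 2.0409

Answer: Price = 2.0409


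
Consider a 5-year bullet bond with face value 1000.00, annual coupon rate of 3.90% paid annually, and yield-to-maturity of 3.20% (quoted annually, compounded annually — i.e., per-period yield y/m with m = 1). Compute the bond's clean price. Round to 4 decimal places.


Coupon per period c = face * coupon_rate / m = 39.000000
Periods per year m = 1; per-period yield y/m = 0.032000
Number of cashflows N = 5
Cashflows (t years, CF_t, discount factor 1/(1+y/m)^(m*t), PV):
  t = 1.0000: CF_t = 39.000000, DF = 0.968992, PV = 37.790698
  t = 2.0000: CF_t = 39.000000, DF = 0.938946, PV = 36.618893
  t = 3.0000: CF_t = 39.000000, DF = 0.909831, PV = 35.483424
  t = 4.0000: CF_t = 39.000000, DF = 0.881620, PV = 34.383162
  t = 5.0000: CF_t = 1039.000000, DF = 0.854283, PV = 887.599525
Price P = sum_t PV_t = 1031.875702

Answer: Price = 1031.8757


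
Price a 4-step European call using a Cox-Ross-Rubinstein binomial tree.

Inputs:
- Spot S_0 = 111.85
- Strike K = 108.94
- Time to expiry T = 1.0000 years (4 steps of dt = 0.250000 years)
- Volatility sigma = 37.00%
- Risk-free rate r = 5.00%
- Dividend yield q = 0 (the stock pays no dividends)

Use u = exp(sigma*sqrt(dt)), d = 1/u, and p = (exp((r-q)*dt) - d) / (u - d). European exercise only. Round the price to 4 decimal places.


Answer: Price = V(0,0) = 19.7698

Derivation:
dt = T/N = 0.250000
u = exp(sigma*sqrt(dt)) = 1.203218; d = 1/u = 0.831104
p = (exp((r-q)*dt) - d) / (u - d) = 0.487684
Discount per step: exp(-r*dt) = 0.987578
Stock lattice S(k, i) with i counting down-moves:
  k=0: S(0,0) = 111.8500
  k=1: S(1,0) = 134.5800; S(1,1) = 92.9590
  k=2: S(2,0) = 161.9291; S(2,1) = 111.8500; S(2,2) = 77.2586
  k=3: S(3,0) = 194.8361; S(3,1) = 134.5800; S(3,2) = 92.9590; S(3,3) = 64.2100
  k=4: S(4,0) = 234.4304; S(4,1) = 161.9291; S(4,2) = 111.8500; S(4,3) = 77.2586; S(4,4) = 53.3652
Terminal payoffs V(N, i) = max(S_T - K, 0):
  V(4,0) = 125.490387; V(4,1) = 52.989117; V(4,2) = 2.910000; V(4,3) = 0.000000; V(4,4) = 0.000000
Backward induction: V(k, i) = exp(-r*dt) * [p * V(k+1, i) + (1-p) * V(k+1, i+1)].
  V(3,0) = exp(-r*dt) * [p*125.490387 + (1-p)*52.989117] = 87.249374
  V(3,1) = exp(-r*dt) * [p*52.989117 + (1-p)*2.910000] = 26.993257
  V(3,2) = exp(-r*dt) * [p*2.910000 + (1-p)*0.000000] = 1.401532
  V(3,3) = exp(-r*dt) * [p*0.000000 + (1-p)*0.000000] = 0.000000
  V(2,0) = exp(-r*dt) * [p*87.249374 + (1-p)*26.993257] = 55.678855
  V(2,1) = exp(-r*dt) * [p*26.993257 + (1-p)*1.401532] = 13.709762
  V(2,2) = exp(-r*dt) * [p*1.401532 + (1-p)*0.000000] = 0.675014
  V(1,0) = exp(-r*dt) * [p*55.678855 + (1-p)*13.709762] = 33.752864
  V(1,1) = exp(-r*dt) * [p*13.709762 + (1-p)*0.675014] = 6.944503
  V(0,0) = exp(-r*dt) * [p*33.752864 + (1-p)*6.944503] = 19.769841


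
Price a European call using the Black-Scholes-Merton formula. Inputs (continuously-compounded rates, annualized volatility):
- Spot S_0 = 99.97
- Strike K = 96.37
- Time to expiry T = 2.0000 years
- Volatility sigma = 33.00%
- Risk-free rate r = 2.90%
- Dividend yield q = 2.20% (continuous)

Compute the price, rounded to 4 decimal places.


d1 = (ln(S/K) + (r - q + 0.5*sigma^2) * T) / (sigma * sqrt(T)) = 0.34192939
d2 = d1 - sigma * sqrt(T) = -0.12476108
exp(-rT) = 0.94364995; exp(-qT) = 0.95695396
C = S_0 * exp(-qT) * N(d1) - K * exp(-rT) * N(d2)
N(d1) = 0.63379799; N(d2) = 0.45035635
C = 99.9700 * 0.95695396 * 0.63379799 - 96.3700 * 0.94364995 * 0.45035635 = 19.6782

Answer: Price = 19.6782


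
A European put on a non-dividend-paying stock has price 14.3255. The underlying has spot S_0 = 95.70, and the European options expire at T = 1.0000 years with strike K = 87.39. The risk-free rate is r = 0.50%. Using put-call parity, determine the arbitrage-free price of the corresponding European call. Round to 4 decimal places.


Answer: Call price = 23.0714

Derivation:
Put-call parity: C - P = S_0 * exp(-qT) - K * exp(-rT).
S_0 * exp(-qT) = 95.7000 * 1.00000000 = 95.70000000
K * exp(-rT) = 87.3900 * 0.99501248 = 86.95414056
C = P + S*exp(-qT) - K*exp(-rT)
C = 14.3255 + 95.70000000 - 86.95414056 = 23.0714


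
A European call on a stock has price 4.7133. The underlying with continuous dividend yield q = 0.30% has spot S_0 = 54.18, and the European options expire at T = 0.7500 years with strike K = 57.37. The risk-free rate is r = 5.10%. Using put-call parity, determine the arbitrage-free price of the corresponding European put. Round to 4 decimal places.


Put-call parity: C - P = S_0 * exp(-qT) - K * exp(-rT).
S_0 * exp(-qT) = 54.1800 * 0.99775253 = 54.05823204
K * exp(-rT) = 57.3700 * 0.96247229 = 55.21703543
P = C - S*exp(-qT) + K*exp(-rT)
P = 4.7133 - 54.05823204 + 55.21703543 = 5.8721

Answer: Put price = 5.8721


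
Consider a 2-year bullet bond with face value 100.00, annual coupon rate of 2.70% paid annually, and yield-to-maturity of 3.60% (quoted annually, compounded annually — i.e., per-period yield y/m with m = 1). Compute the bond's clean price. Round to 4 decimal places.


Coupon per period c = face * coupon_rate / m = 2.700000
Periods per year m = 1; per-period yield y/m = 0.036000
Number of cashflows N = 2
Cashflows (t years, CF_t, discount factor 1/(1+y/m)^(m*t), PV):
  t = 1.0000: CF_t = 2.700000, DF = 0.965251, PV = 2.606178
  t = 2.0000: CF_t = 102.700000, DF = 0.931709, PV = 95.686558
Price P = sum_t PV_t = 98.292736

Answer: Price = 98.2927


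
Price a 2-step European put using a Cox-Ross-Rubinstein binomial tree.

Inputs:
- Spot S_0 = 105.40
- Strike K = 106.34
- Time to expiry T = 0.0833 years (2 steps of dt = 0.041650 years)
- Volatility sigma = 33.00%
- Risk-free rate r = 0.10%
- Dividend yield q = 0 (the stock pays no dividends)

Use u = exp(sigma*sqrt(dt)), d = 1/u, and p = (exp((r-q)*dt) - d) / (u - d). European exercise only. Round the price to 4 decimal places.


Answer: Price = V(0,0) = 4.2635

Derivation:
dt = T/N = 0.041650
u = exp(sigma*sqrt(dt)) = 1.069667; d = 1/u = 0.934870
p = (exp((r-q)*dt) - d) / (u - d) = 0.483478
Discount per step: exp(-r*dt) = 0.999958
Stock lattice S(k, i) with i counting down-moves:
  k=0: S(0,0) = 105.4000
  k=1: S(1,0) = 112.7429; S(1,1) = 98.5353
  k=2: S(2,0) = 120.5974; S(2,1) = 105.4000; S(2,2) = 92.1177
Terminal payoffs V(N, i) = max(K - S_T, 0):
  V(2,0) = 0.000000; V(2,1) = 0.940000; V(2,2) = 14.222250
Backward induction: V(k, i) = exp(-r*dt) * [p * V(k+1, i) + (1-p) * V(k+1, i+1)].
  V(1,0) = exp(-r*dt) * [p*0.000000 + (1-p)*0.940000] = 0.485510
  V(1,1) = exp(-r*dt) * [p*0.940000 + (1-p)*14.222250] = 7.800243
  V(0,0) = exp(-r*dt) * [p*0.485510 + (1-p)*7.800243] = 4.263550


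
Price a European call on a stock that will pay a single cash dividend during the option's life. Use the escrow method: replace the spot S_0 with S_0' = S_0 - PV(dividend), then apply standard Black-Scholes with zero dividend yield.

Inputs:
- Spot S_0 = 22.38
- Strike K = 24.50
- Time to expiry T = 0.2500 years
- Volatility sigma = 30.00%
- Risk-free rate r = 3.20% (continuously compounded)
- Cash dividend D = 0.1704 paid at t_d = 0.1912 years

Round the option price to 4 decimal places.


PV(D) = D * exp(-r * t_d) = 0.1704 * 0.99390028 = 0.16936061
S_0' = S_0 - PV(D) = 22.3800 - 0.16936061 = 22.21063939
d1 = (ln(S_0'/K) + (r + sigma^2/2)*T) / (sigma*sqrt(T)) = -0.52567794
d2 = d1 - sigma*sqrt(T) = -0.67567794
exp(-rT) = 0.99203191
N(d1) = 0.29955600; N(d2) = 0.24962257
C = S_0' * N(d1) - K * exp(-rT) * N(d2) = 22.21063939 * 0.29955600 - 24.5000 * 0.99203191 * 0.24962257 = 0.5863

Answer: Price = 0.5863


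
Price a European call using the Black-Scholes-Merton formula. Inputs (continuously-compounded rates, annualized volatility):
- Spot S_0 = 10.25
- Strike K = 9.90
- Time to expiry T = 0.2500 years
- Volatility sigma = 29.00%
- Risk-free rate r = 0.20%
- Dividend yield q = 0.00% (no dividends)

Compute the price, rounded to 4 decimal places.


Answer: Price = 0.7767

Derivation:
d1 = (ln(S/K) + (r - q + 0.5*sigma^2) * T) / (sigma * sqrt(T)) = 0.31555482
d2 = d1 - sigma * sqrt(T) = 0.17055482
exp(-rT) = 0.99950012; exp(-qT) = 1.00000000
C = S_0 * exp(-qT) * N(d1) - K * exp(-rT) * N(d2)
N(d1) = 0.62382978; N(d2) = 0.56771309
C = 10.2500 * 1.00000000 * 0.62382978 - 9.9000 * 0.99950012 * 0.56771309 = 0.7767


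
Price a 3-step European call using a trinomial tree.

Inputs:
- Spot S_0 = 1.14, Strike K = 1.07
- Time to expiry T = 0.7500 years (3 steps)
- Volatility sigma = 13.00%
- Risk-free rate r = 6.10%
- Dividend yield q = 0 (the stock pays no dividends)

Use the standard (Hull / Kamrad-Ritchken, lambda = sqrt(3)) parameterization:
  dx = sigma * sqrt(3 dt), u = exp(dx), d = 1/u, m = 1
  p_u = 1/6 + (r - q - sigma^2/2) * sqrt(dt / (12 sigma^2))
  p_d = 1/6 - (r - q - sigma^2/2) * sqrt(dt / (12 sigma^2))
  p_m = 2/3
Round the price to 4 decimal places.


dt = T/N = 0.250000; dx = sigma*sqrt(3*dt) = 0.112583
u = exp(dx) = 1.119165; d = 1/u = 0.893523
p_u = 0.225012, p_m = 0.666667, p_d = 0.108321
Discount per step: exp(-r*dt) = 0.984866
Stock lattice S(k, j) with j the centered position index:
  k=0: S(0,+0) = 1.1400
  k=1: S(1,-1) = 1.0186; S(1,+0) = 1.1400; S(1,+1) = 1.2758
  k=2: S(2,-2) = 0.9102; S(2,-1) = 1.0186; S(2,+0) = 1.1400; S(2,+1) = 1.2758; S(2,+2) = 1.4279
  k=3: S(3,-3) = 0.8132; S(3,-2) = 0.9102; S(3,-1) = 1.0186; S(3,+0) = 1.1400; S(3,+1) = 1.2758; S(3,+2) = 1.4279; S(3,+3) = 1.5980
Terminal payoffs V(N, j) = max(S_T - K, 0):
  V(3,-3) = 0.000000; V(3,-2) = 0.000000; V(3,-1) = 0.000000; V(3,+0) = 0.070000; V(3,+1) = 0.205849; V(3,+2) = 0.357886; V(3,+3) = 0.528040
Backward induction: V(k, j) = exp(-r*dt) * [p_u * V(k+1, j+1) + p_m * V(k+1, j) + p_d * V(k+1, j-1)]
  V(2,-2) = exp(-r*dt) * [p_u*0.000000 + p_m*0.000000 + p_d*0.000000] = 0.000000
  V(2,-1) = exp(-r*dt) * [p_u*0.070000 + p_m*0.000000 + p_d*0.000000] = 0.015512
  V(2,+0) = exp(-r*dt) * [p_u*0.205849 + p_m*0.070000 + p_d*0.000000] = 0.091578
  V(2,+1) = exp(-r*dt) * [p_u*0.357886 + p_m*0.205849 + p_d*0.070000] = 0.221933
  V(2,+2) = exp(-r*dt) * [p_u*0.528040 + p_m*0.357886 + p_d*0.205849] = 0.373957
  V(1,-1) = exp(-r*dt) * [p_u*0.091578 + p_m*0.015512 + p_d*0.000000] = 0.030479
  V(1,+0) = exp(-r*dt) * [p_u*0.221933 + p_m*0.091578 + p_d*0.015512] = 0.110965
  V(1,+1) = exp(-r*dt) * [p_u*0.373957 + p_m*0.221933 + p_d*0.091578] = 0.238357
  V(0,+0) = exp(-r*dt) * [p_u*0.238357 + p_m*0.110965 + p_d*0.030479] = 0.128930

Answer: Price = V(0,0) = 0.1289


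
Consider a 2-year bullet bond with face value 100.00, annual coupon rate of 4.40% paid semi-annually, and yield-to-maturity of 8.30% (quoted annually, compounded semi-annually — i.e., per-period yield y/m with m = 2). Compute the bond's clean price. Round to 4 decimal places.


Answer: Price = 92.9467

Derivation:
Coupon per period c = face * coupon_rate / m = 2.200000
Periods per year m = 2; per-period yield y/m = 0.041500
Number of cashflows N = 4
Cashflows (t years, CF_t, discount factor 1/(1+y/m)^(m*t), PV):
  t = 0.5000: CF_t = 2.200000, DF = 0.960154, PV = 2.112338
  t = 1.0000: CF_t = 2.200000, DF = 0.921895, PV = 2.028169
  t = 1.5000: CF_t = 2.200000, DF = 0.885161, PV = 1.947354
  t = 2.0000: CF_t = 102.200000, DF = 0.849890, PV = 86.858795
Price P = sum_t PV_t = 92.946655


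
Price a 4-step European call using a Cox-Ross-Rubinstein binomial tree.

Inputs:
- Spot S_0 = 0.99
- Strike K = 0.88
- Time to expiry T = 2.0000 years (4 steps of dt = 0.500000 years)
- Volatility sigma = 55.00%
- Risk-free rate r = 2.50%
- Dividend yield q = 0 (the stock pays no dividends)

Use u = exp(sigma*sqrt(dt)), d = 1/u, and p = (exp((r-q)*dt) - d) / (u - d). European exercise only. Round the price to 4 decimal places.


Answer: Price = V(0,0) = 0.3579

Derivation:
dt = T/N = 0.500000
u = exp(sigma*sqrt(dt)) = 1.475370; d = 1/u = 0.677796
p = (exp((r-q)*dt) - d) / (u - d) = 0.419751
Discount per step: exp(-r*dt) = 0.987578
Stock lattice S(k, i) with i counting down-moves:
  k=0: S(0,0) = 0.9900
  k=1: S(1,0) = 1.4606; S(1,1) = 0.6710
  k=2: S(2,0) = 2.1549; S(2,1) = 0.9900; S(2,2) = 0.4548
  k=3: S(3,0) = 3.1793; S(3,1) = 1.4606; S(3,2) = 0.6710; S(3,3) = 0.3083
  k=4: S(4,0) = 4.6907; S(4,1) = 2.1549; S(4,2) = 0.9900; S(4,3) = 0.4548; S(4,4) = 0.2089
Terminal payoffs V(N, i) = max(S_T - K, 0):
  V(4,0) = 3.810713; V(4,1) = 1.274949; V(4,2) = 0.110000; V(4,3) = 0.000000; V(4,4) = 0.000000
Backward induction: V(k, i) = exp(-r*dt) * [p * V(k+1, i) + (1-p) * V(k+1, i+1)].
  V(3,0) = exp(-r*dt) * [p*3.810713 + (1-p)*1.274949] = 2.310279
  V(3,1) = exp(-r*dt) * [p*1.274949 + (1-p)*0.110000] = 0.591548
  V(3,2) = exp(-r*dt) * [p*0.110000 + (1-p)*0.000000] = 0.045599
  V(3,3) = exp(-r*dt) * [p*0.000000 + (1-p)*0.000000] = 0.000000
  V(2,0) = exp(-r*dt) * [p*2.310279 + (1-p)*0.591548] = 1.296676
  V(2,1) = exp(-r*dt) * [p*0.591548 + (1-p)*0.045599] = 0.271348
  V(2,2) = exp(-r*dt) * [p*0.045599 + (1-p)*0.000000] = 0.018902
  V(1,0) = exp(-r*dt) * [p*1.296676 + (1-p)*0.271348] = 0.693014
  V(1,1) = exp(-r*dt) * [p*0.271348 + (1-p)*0.018902] = 0.123316
  V(0,0) = exp(-r*dt) * [p*0.693014 + (1-p)*0.123316] = 0.357945


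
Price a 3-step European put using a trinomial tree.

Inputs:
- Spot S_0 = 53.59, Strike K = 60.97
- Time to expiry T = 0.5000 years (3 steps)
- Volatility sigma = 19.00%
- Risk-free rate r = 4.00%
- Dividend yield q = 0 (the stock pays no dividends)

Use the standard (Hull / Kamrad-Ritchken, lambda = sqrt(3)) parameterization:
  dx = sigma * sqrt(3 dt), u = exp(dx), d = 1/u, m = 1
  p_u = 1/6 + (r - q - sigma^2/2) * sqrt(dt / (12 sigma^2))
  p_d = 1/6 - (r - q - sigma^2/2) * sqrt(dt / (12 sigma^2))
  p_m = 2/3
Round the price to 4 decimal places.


dt = T/N = 0.166667; dx = sigma*sqrt(3*dt) = 0.134350
u = exp(dx) = 1.143793; d = 1/u = 0.874284
p_u = 0.180282, p_m = 0.666667, p_d = 0.153052
Discount per step: exp(-r*dt) = 0.993356
Stock lattice S(k, j) with j the centered position index:
  k=0: S(0,+0) = 53.5900
  k=1: S(1,-1) = 46.8529; S(1,+0) = 53.5900; S(1,+1) = 61.2959
  k=2: S(2,-2) = 40.9627; S(2,-1) = 46.8529; S(2,+0) = 53.5900; S(2,+1) = 61.2959; S(2,+2) = 70.1098
  k=3: S(3,-3) = 35.8130; S(3,-2) = 40.9627; S(3,-1) = 46.8529; S(3,+0) = 53.5900; S(3,+1) = 61.2959; S(3,+2) = 70.1098; S(3,+3) = 80.1912
Terminal payoffs V(N, j) = max(K - S_T, 0):
  V(3,-3) = 25.156976; V(3,-2) = 20.007300; V(3,-1) = 14.117133; V(3,+0) = 7.380000; V(3,+1) = 0.000000; V(3,+2) = 0.000000; V(3,+3) = 0.000000
Backward induction: V(k, j) = exp(-r*dt) * [p_u * V(k+1, j+1) + p_m * V(k+1, j) + p_d * V(k+1, j-1)]
  V(2,-2) = exp(-r*dt) * [p_u*14.117133 + p_m*20.007300 + p_d*25.156976] = 19.602459
  V(2,-1) = exp(-r*dt) * [p_u*7.380000 + p_m*14.117133 + p_d*20.007300] = 13.712332
  V(2,+0) = exp(-r*dt) * [p_u*0.000000 + p_m*7.380000 + p_d*14.117133] = 7.033605
  V(2,+1) = exp(-r*dt) * [p_u*0.000000 + p_m*0.000000 + p_d*7.380000] = 1.122017
  V(2,+2) = exp(-r*dt) * [p_u*0.000000 + p_m*0.000000 + p_d*0.000000] = 0.000000
  V(1,-1) = exp(-r*dt) * [p_u*7.033605 + p_m*13.712332 + p_d*19.602459] = 13.320673
  V(1,+0) = exp(-r*dt) * [p_u*1.122017 + p_m*7.033605 + p_d*13.712332] = 6.943600
  V(1,+1) = exp(-r*dt) * [p_u*0.000000 + p_m*1.122017 + p_d*7.033605] = 1.812394
  V(0,+0) = exp(-r*dt) * [p_u*1.812394 + p_m*6.943600 + p_d*13.320673] = 6.948085

Answer: Price = V(0,0) = 6.9481


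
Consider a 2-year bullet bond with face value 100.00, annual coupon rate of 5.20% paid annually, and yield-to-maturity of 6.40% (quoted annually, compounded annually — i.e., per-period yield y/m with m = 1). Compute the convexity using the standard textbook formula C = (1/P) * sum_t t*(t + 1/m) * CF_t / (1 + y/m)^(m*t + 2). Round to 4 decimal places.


Coupon per period c = face * coupon_rate / m = 5.200000
Periods per year m = 1; per-period yield y/m = 0.064000
Number of cashflows N = 2
Cashflows (t years, CF_t, discount factor 1/(1+y/m)^(m*t), PV):
  t = 1.0000: CF_t = 5.200000, DF = 0.939850, PV = 4.887218
  t = 2.0000: CF_t = 105.200000, DF = 0.883317, PV = 92.924982
Price P = sum_t PV_t = 97.812200
Convexity numerator sum_t t*(t + 1/m) * CF_t / (1+y/m)^(m*t + 2):
  t = 1.0000: term = 8.633929
  t = 2.0000: term = 492.493472
Convexity = (1/P) * sum = 501.127401 / 97.812200 = 5.123363

Answer: Convexity = 5.1234
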